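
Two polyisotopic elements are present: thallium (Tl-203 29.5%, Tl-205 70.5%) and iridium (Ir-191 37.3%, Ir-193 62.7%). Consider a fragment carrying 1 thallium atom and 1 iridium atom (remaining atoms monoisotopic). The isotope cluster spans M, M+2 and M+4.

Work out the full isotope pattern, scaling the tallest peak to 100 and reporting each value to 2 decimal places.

24.57 : 100.00 : 98.68

Thallium pattern (n=1): 0.2950 : 0.7050
Iridium pattern (n=1): 0.3730 : 0.6270
Convolve the two distributions (both contribute in 2-u steps):
  M: 0.2950×0.3730 = 0.110035
  M+2: 0.2950×0.6270 + 0.7050×0.3730 = 0.447930
  M+4: 0.7050×0.6270 = 0.442035
Scale to base peak (0.447930) = 100: 24.57 : 100.00 : 98.68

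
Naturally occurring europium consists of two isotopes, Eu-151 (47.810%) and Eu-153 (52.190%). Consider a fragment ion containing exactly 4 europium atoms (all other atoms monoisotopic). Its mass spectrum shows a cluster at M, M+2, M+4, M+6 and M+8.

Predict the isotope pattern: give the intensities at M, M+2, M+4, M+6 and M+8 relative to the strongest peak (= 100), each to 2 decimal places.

13.99 : 61.07 : 100.00 : 72.77 : 19.86

Expanding (0.47810 + 0.52190)^4:
P(M) = 0.47810^4 = 0.052249
P(M+2) = 4 × 0.47810^3 × 0.52190^1 = 0.228141
P(M+4) = 6 × 0.47810^2 × 0.52190^2 = 0.373563
P(M+6) = 4 × 0.47810^1 × 0.52190^3 = 0.271857
P(M+8) = 0.52190^4 = 0.074191
The M+4 peak is largest (0.373563); scaling to 100 gives 13.99 : 61.07 : 100.00 : 72.77 : 19.86.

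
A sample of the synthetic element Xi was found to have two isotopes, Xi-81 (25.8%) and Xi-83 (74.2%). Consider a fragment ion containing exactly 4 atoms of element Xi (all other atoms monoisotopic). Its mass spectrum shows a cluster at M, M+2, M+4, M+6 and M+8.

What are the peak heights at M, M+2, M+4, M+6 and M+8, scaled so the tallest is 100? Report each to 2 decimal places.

1.05 : 12.09 : 52.16 : 100.00 : 71.90

Each Xi atom is independently Xi-81 (p = 0.258) or Xi-83 (q = 0.742); the cluster is the binomial expansion (p + q)^4.
P(M) = 0.258^4 = 0.004431
P(M+2) = 4 × 0.258^3 × 0.742^1 = 0.050971
P(M+4) = 6 × 0.258^2 × 0.742^2 = 0.219886
P(M+6) = 4 × 0.258^1 × 0.742^3 = 0.421591
P(M+8) = 0.742^4 = 0.303121
The M+6 peak is largest (0.421591); scaling to 100 gives 1.05 : 12.09 : 52.16 : 100.00 : 71.90.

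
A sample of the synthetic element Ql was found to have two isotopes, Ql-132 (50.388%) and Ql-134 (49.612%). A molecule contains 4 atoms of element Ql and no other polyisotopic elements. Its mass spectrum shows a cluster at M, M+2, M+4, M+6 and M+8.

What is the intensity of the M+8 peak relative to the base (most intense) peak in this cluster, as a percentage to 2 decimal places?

16.16%

(0.50388 + 0.49612)^4 gives M 0.0645, M+2 0.2539, M+4 0.3750, M+6 0.2461, M+8 0.0606; the largest is M+4.
P(M+4) = C(4,2) × 0.50388^2 × 0.49612^2 = 6 × 0.25389505 × 0.24613505 = 0.374955 (base)
P(M+8) = C(4,4) × 0.50388^0 × 0.49612^4 = 1 × 1.0000 × 0.06058247 = 0.060582
Relative intensity = 0.060582 / 0.374955 × 100 = 16.16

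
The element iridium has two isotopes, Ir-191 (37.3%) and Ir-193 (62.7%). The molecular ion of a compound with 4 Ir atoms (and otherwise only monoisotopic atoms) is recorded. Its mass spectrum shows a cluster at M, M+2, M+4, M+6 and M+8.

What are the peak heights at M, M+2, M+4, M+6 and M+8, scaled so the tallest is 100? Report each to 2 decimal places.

5.26 : 35.39 : 89.23 : 100.00 : 42.02

Expanding (0.373 + 0.627)^4:
P(M) = 0.373^4 = 0.019357
P(M+2) = 4 × 0.373^3 × 0.627^1 = 0.130153
P(M+4) = 6 × 0.373^2 × 0.627^2 = 0.328174
P(M+6) = 4 × 0.373^1 × 0.627^3 = 0.367766
P(M+8) = 0.627^4 = 0.154550
The M+6 peak is largest (0.367766); scaling to 100 gives 5.26 : 35.39 : 89.23 : 100.00 : 42.02.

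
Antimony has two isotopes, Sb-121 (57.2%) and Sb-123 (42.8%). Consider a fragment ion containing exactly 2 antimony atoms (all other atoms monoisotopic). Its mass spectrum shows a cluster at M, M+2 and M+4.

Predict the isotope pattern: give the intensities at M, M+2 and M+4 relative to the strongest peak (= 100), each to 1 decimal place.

Expanding (0.572 + 0.428)^2:
P(M) = 0.572^2 = 0.327184
P(M+2) = 2 × 0.572^1 × 0.428^1 = 0.489632
P(M+4) = 0.428^2 = 0.183184
The M+2 peak is largest (0.489632); scaling to 100 gives 66.8 : 100.0 : 37.4.

66.8 : 100.0 : 37.4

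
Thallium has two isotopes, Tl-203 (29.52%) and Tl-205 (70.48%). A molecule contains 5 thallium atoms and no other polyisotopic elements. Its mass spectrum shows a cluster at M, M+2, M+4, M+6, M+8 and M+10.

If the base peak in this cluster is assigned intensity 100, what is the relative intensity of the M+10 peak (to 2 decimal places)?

(0.2952 + 0.7048)^5 gives M 0.0022, M+2 0.0268, M+4 0.1278, M+6 0.3051, M+8 0.3642, M+10 0.1739; the largest is M+8.
P(M+8) = C(5,4) × 0.2952^1 × 0.7048^4 = 5 × 0.2952 × 0.24675365 = 0.364208 (base)
P(M+10) = C(5,5) × 0.2952^0 × 0.7048^5 = 1 × 1.0000 × 0.17391197 = 0.173912
Relative intensity = 0.173912 / 0.364208 × 100 = 47.75

47.75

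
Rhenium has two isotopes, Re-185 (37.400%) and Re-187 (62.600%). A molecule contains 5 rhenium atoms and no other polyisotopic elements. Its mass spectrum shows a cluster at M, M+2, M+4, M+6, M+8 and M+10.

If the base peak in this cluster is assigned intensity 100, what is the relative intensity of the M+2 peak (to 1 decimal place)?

Term probabilities: M 0.0073, M+2 0.0612, M+4 0.2050, M+6 0.3431, M+8 0.2872, M+10 0.0961. Base peak = M+6.
P(M+6) = C(5,3) × 0.37400^2 × 0.62600^3 = 10 × 0.139876 × 0.24531438 = 0.343136 (base)
P(M+2) = C(5,1) × 0.37400^4 × 0.62600^1 = 5 × 0.0195653 × 0.6260 = 0.061239
Relative intensity = 0.061239 / 0.343136 × 100 = 17.8

17.8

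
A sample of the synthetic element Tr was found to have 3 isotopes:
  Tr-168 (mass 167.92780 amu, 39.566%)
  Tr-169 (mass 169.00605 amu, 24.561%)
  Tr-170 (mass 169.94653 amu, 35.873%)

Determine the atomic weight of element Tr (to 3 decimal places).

168.917 amu

Weight each isotope mass by its fractional abundance: 0.39566 × 167.92780 + 0.24561 × 169.00605 + 0.35873 × 169.94653
= 66.442313 + 41.509576 + 60.964919 = 168.916808 amu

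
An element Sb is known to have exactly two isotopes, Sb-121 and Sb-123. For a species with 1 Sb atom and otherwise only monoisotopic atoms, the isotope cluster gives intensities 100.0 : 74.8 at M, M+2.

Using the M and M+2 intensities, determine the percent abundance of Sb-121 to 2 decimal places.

Let p = fractional abundance of Sb-121. I(M+2)/I(M) = [C(1,1)·p^0·(1−p)] / p^1 = 1·(1−p)/p = 74.8/100.0 = 0.7480
(1−p)/p = 0.7480/1 = 0.7480  ⇒  p = 1/(1 + 0.7480) = 0.5721
Sb-121: 57.21%, Sb-123: 42.79%.

57.21%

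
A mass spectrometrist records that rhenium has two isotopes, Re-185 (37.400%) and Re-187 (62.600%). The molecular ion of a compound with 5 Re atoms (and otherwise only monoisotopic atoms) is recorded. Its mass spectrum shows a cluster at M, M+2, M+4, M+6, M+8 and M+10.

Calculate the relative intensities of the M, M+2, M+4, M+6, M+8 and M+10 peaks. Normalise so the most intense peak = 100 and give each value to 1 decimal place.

Expanding (0.37400 + 0.62600)^5:
P(M) = 0.37400^5 = 0.007317
P(M+2) = 5 × 0.37400^4 × 0.62600^1 = 0.061239
P(M+4) = 10 × 0.37400^3 × 0.62600^2 = 0.205005
P(M+6) = 10 × 0.37400^2 × 0.62600^3 = 0.343136
P(M+8) = 5 × 0.37400^1 × 0.62600^4 = 0.287170
P(M+10) = 0.62600^5 = 0.096133
The M+6 peak is largest (0.343136); scaling to 100 gives 2.1 : 17.8 : 59.7 : 100.0 : 83.7 : 28.0.

2.1 : 17.8 : 59.7 : 100.0 : 83.7 : 28.0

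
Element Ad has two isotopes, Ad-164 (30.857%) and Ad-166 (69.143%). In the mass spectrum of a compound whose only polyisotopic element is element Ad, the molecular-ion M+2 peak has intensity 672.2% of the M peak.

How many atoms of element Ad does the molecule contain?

3

With n Ad atoms, P(M+2)/P(M) = C(n,1)·p^(n−1)q / p^n = n·q/p = n · 0.69143/0.30857.
n = 6.722 × 0.30857/0.69143 = 3.00 ≈ 3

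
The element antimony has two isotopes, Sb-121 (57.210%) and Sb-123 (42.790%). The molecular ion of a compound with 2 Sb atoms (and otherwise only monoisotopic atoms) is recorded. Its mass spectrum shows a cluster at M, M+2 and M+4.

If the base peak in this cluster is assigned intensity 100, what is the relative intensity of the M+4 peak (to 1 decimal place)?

37.4

(0.57210 + 0.42790)^2 gives M 0.3273, M+2 0.4896, M+4 0.1831; the largest is M+2.
P(M+2) = C(2,1) × 0.57210^1 × 0.42790^1 = 2 × 0.5721 × 0.4279 = 0.489603 (base)
P(M+4) = C(2,2) × 0.57210^0 × 0.42790^2 = 1 × 1.0000 × 0.18309841 = 0.183098
Relative intensity = 0.183098 / 0.489603 × 100 = 37.4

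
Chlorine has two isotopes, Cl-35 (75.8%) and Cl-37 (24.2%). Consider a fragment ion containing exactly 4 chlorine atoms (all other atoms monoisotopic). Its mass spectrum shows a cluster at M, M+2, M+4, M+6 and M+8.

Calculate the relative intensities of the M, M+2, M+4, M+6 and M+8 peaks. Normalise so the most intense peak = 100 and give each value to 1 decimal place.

The 4 Cl atoms are independent, so intensities follow the terms of (0.758 + 0.242)^4.
P(M) = 0.758^4 = 0.330124
P(M+2) = 4 × 0.758^3 × 0.242^1 = 0.421583
P(M+4) = 6 × 0.758^2 × 0.242^2 = 0.201893
P(M+6) = 4 × 0.758^1 × 0.242^3 = 0.042971
P(M+8) = 0.242^4 = 0.003430
The M+2 peak is largest (0.421583); scaling to 100 gives 78.3 : 100.0 : 47.9 : 10.2 : 0.8.

78.3 : 100.0 : 47.9 : 10.2 : 0.8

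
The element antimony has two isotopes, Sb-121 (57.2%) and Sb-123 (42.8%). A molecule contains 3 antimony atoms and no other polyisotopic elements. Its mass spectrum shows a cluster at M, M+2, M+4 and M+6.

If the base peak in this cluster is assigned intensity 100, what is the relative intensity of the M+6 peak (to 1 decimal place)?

Term probabilities: M 0.1871, M+2 0.4201, M+4 0.3143, M+6 0.0784. Base peak = M+2.
P(M+2) = C(3,1) × 0.572^2 × 0.428^1 = 3 × 0.327184 × 0.4280 = 0.420104 (base)
P(M+6) = C(3,3) × 0.572^0 × 0.428^3 = 1 × 1.0000 × 0.07840275 = 0.078403
Relative intensity = 0.078403 / 0.420104 × 100 = 18.7

18.7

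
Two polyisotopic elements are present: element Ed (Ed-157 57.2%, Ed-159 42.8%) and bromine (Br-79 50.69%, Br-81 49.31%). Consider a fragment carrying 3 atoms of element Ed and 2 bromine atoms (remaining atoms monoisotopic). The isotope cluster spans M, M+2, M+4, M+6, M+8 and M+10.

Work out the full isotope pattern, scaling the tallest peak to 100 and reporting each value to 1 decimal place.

14.3 : 59.9 : 100.0 : 83.1 : 34.4 : 5.7

Element Ed pattern (n=3): 0.18714925 : 0.42010426 : 0.31434374 : 0.07840275
Bromine pattern (n=2): 0.25694761 : 0.49990478 : 0.24314761
Convolve the two distributions (both contribute in 2-u steps):
  M: 0.18714925×0.25694761 = 0.048088
  M+2: 0.18714925×0.49990478 + 0.42010426×0.25694761 = 0.201502
  M+4: 0.18714925×0.24314761 + 0.42010426×0.49990478 + 0.31434374×0.25694761 = 0.336287
  M+6: 0.42010426×0.24314761 + 0.31434374×0.49990478 + 0.07840275×0.25694761 = 0.279435
  M+8: 0.31434374×0.24314761 + 0.07840275×0.49990478 = 0.115626
  M+10: 0.07840275×0.24314761 = 0.019063
Scale to base peak (0.336287) = 100: 14.3 : 59.9 : 100.0 : 83.1 : 34.4 : 5.7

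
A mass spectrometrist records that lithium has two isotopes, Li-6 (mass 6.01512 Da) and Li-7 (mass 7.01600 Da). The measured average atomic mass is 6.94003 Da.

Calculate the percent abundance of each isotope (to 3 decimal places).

Li-6: 7.590%, Li-7: 92.410%

Let x be the fractional abundance of Li-6; then Li-7 has abundance 1 − x.
6.01512·x + 7.01600·(1 − x) = 6.94003
(6.01512 − 7.01600)·x = 6.94003 − 7.01600
x = -0.07597 / -1.00088 = 0.07590 → 7.590% Li-6, 92.410% Li-7.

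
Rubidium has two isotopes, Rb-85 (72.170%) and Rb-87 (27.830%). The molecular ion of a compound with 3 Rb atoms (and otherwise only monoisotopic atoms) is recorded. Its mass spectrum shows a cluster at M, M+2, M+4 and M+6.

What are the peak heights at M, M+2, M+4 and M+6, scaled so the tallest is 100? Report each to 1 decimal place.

86.4 : 100.0 : 38.6 : 5.0

Each Rb atom is independently Rb-85 (p = 0.72170) or Rb-87 (q = 0.27830); the cluster is the binomial expansion (p + q)^3.
P(M) = 0.72170^3 = 0.375898
P(M+2) = 3 × 0.72170^2 × 0.27830^1 = 0.434858
P(M+4) = 3 × 0.72170^1 × 0.27830^2 = 0.167689
P(M+6) = 0.27830^3 = 0.021555
The M+2 peak is largest (0.434858); scaling to 100 gives 86.4 : 100.0 : 38.6 : 5.0.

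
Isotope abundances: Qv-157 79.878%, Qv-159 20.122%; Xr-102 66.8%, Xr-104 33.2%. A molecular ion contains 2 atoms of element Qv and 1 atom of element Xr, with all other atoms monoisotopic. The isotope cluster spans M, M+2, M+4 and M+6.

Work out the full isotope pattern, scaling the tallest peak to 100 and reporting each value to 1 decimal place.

99.9 : 100.0 : 31.4 : 3.2

Element Qv pattern (n=2): 0.63804949 : 0.32146102 : 0.04048949
Element Xr pattern (n=1): 0.6680 : 0.3320
Convolve the two distributions (both contribute in 2-u steps):
  M: 0.63804949×0.6680 = 0.426217
  M+2: 0.63804949×0.3320 + 0.32146102×0.6680 = 0.426568
  M+4: 0.32146102×0.3320 + 0.04048949×0.6680 = 0.133772
  M+6: 0.04048949×0.3320 = 0.013443
Scale to base peak (0.426568) = 100: 99.9 : 100.0 : 31.4 : 3.2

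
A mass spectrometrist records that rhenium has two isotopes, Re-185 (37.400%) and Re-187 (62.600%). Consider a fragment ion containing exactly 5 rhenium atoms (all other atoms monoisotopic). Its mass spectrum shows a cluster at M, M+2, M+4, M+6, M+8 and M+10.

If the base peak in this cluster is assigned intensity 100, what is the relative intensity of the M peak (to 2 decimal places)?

2.13

(0.37400 + 0.62600)^5 gives M 0.0073, M+2 0.0612, M+4 0.2050, M+6 0.3431, M+8 0.2872, M+10 0.0961; the largest is M+6.
P(M+6) = C(5,3) × 0.37400^2 × 0.62600^3 = 10 × 0.139876 × 0.24531438 = 0.343136 (base)
P(M) = C(5,0) × 0.37400^5 × 0.62600^0 = 1 × 0.00731742 × 1.0000 = 0.007317
Relative intensity = 0.007317 / 0.343136 × 100 = 2.13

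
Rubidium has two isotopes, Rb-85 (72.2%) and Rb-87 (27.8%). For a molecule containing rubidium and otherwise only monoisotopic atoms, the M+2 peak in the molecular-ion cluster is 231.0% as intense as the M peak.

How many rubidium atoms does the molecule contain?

The M+2/M ratio from n Rb atoms is n · q/p = n · 0.278/0.722.
n = 2.310 × 0.722/0.278 = 6.00 ≈ 6

6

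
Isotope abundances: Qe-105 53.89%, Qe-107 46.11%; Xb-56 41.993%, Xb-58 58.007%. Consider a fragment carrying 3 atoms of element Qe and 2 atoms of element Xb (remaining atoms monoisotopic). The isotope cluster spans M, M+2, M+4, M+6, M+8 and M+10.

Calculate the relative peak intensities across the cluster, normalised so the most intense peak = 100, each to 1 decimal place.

Element Qe pattern (n=3): 0.15650368 : 0.40172859 : 0.34373178 : 0.09803595
Element Xb pattern (n=2): 0.1763412 : 0.48717759 : 0.3364812
Convolve the two distributions (both contribute in 2-u steps):
  M: 0.15650368×0.1763412 = 0.027598
  M+2: 0.15650368×0.48717759 + 0.40172859×0.1763412 = 0.147086
  M+4: 0.15650368×0.3364812 + 0.40172859×0.48717759 + 0.34373178×0.1763412 = 0.308988
  M+6: 0.40172859×0.3364812 + 0.34373178×0.48717759 + 0.09803595×0.1763412 = 0.319920
  M+8: 0.34373178×0.3364812 + 0.09803595×0.48717759 = 0.163420
  M+10: 0.09803595×0.3364812 = 0.032987
Scale to base peak (0.319920) = 100: 8.6 : 46.0 : 96.6 : 100.0 : 51.1 : 10.3

8.6 : 46.0 : 96.6 : 100.0 : 51.1 : 10.3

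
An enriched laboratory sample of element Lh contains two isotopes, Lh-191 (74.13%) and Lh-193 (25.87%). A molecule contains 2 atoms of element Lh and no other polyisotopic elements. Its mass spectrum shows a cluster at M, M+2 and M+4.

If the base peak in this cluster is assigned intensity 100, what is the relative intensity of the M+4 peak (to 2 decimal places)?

(0.7413 + 0.2587)^2 gives M 0.5495, M+2 0.3835, M+4 0.0669; the largest is M.
P(M) = C(2,0) × 0.7413^2 × 0.2587^0 = 1 × 0.54952569 × 1.0000 = 0.549526 (base)
P(M+4) = C(2,2) × 0.7413^0 × 0.2587^2 = 1 × 1.0000 × 0.06692569 = 0.066926
Relative intensity = 0.066926 / 0.549526 × 100 = 12.18

12.18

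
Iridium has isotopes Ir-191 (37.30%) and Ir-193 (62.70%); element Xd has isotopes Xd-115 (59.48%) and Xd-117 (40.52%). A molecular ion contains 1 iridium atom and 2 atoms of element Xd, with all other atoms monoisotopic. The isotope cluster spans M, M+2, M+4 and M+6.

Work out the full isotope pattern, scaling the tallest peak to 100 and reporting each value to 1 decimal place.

32.9 : 100.0 : 90.5 : 25.6

Iridium pattern (n=1): 0.3730 : 0.6270
Element Xd pattern (n=2): 0.35378704 : 0.48202592 : 0.16418704
Convolve the two distributions (both contribute in 2-u steps):
  M: 0.3730×0.35378704 = 0.131963
  M+2: 0.3730×0.48202592 + 0.6270×0.35378704 = 0.401620
  M+4: 0.3730×0.16418704 + 0.6270×0.48202592 = 0.363472
  M+6: 0.6270×0.16418704 = 0.102945
Scale to base peak (0.401620) = 100: 32.9 : 100.0 : 90.5 : 25.6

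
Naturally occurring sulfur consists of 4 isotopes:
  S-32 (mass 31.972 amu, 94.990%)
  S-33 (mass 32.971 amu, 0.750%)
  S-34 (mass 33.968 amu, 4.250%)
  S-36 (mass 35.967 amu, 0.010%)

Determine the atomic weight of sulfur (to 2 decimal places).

32.06 amu

The abundance-weighted mean is 0.94990 × 31.972 + 0.00750 × 32.971 + 0.04250 × 33.968 + 0.00010 × 35.967
= 30.3702 + 0.2473 + 1.4436 + 0.0036 = 32.0647 amu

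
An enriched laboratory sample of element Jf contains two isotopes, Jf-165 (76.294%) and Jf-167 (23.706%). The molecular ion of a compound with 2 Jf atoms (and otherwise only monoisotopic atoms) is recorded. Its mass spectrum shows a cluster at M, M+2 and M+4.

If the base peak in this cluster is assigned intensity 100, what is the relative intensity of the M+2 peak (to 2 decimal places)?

62.14

(0.76294 + 0.23706)^2 gives M 0.5821, M+2 0.3617, M+4 0.0562; the largest is M.
P(M) = C(2,0) × 0.76294^2 × 0.23706^0 = 1 × 0.58207744 × 1.0000 = 0.582077 (base)
P(M+2) = C(2,1) × 0.76294^1 × 0.23706^1 = 2 × 0.76294 × 0.23706 = 0.361725
Relative intensity = 0.361725 / 0.582077 × 100 = 62.14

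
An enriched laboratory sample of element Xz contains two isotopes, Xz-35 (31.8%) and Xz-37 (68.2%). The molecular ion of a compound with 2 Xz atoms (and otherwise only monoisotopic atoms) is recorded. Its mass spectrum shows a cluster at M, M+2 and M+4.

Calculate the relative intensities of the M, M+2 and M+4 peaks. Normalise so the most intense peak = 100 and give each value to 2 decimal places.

21.74 : 93.26 : 100.00

Expanding (0.318 + 0.682)^2:
P(M) = 0.318^2 = 0.101124
P(M+2) = 2 × 0.318^1 × 0.682^1 = 0.433752
P(M+4) = 0.682^2 = 0.465124
The M+4 peak is largest (0.465124); scaling to 100 gives 21.74 : 93.26 : 100.00.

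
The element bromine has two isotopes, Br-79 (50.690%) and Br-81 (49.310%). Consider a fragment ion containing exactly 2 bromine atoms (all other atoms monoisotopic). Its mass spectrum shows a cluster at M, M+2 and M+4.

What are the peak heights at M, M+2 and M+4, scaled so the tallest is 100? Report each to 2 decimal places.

51.40 : 100.00 : 48.64

Expanding (0.50690 + 0.49310)^2:
P(M) = 0.50690^2 = 0.256948
P(M+2) = 2 × 0.50690^1 × 0.49310^1 = 0.499905
P(M+4) = 0.49310^2 = 0.243148
The M+2 peak is largest (0.499905); scaling to 100 gives 51.40 : 100.00 : 48.64.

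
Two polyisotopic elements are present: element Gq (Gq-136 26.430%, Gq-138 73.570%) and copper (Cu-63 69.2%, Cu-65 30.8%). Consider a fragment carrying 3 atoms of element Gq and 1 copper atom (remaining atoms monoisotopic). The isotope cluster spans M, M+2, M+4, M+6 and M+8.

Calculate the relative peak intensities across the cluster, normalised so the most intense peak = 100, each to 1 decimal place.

3.1 : 27.6 : 84.5 : 100.0 : 30.1

Element Gq pattern (n=3): 0.01846254 : 0.15417584 : 0.42916069 : 0.39820093
Copper pattern (n=1): 0.6920 : 0.3080
Convolve the two distributions (both contribute in 2-u steps):
  M: 0.01846254×0.6920 = 0.012776
  M+2: 0.01846254×0.3080 + 0.15417584×0.6920 = 0.112376
  M+4: 0.15417584×0.3080 + 0.42916069×0.6920 = 0.344465
  M+6: 0.42916069×0.3080 + 0.39820093×0.6920 = 0.407737
  M+8: 0.39820093×0.3080 = 0.122646
Scale to base peak (0.407737) = 100: 3.1 : 27.6 : 84.5 : 100.0 : 30.1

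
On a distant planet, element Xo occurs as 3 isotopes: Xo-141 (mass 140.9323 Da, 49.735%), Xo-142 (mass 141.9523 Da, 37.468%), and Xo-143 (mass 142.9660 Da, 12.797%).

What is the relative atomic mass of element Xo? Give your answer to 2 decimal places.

141.57 Da

The abundance-weighted mean is 0.49735 × 140.9323 + 0.37468 × 141.9523 + 0.12797 × 142.9660
= 70.09268 + 53.18669 + 18.29536 = 141.57473 Da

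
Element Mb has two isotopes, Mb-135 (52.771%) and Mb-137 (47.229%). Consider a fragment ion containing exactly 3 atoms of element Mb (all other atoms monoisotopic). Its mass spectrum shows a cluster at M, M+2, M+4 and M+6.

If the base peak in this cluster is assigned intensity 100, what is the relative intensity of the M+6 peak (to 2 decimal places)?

(0.52771 + 0.47229)^3 gives M 0.1470, M+2 0.3946, M+4 0.3531, M+6 0.1053; the largest is M+2.
P(M+2) = C(3,1) × 0.52771^2 × 0.47229^1 = 3 × 0.27847784 × 0.47229 = 0.394567 (base)
P(M+6) = C(3,3) × 0.52771^0 × 0.47229^3 = 1 × 1.0000 × 0.10534799 = 0.105348
Relative intensity = 0.105348 / 0.394567 × 100 = 26.70

26.70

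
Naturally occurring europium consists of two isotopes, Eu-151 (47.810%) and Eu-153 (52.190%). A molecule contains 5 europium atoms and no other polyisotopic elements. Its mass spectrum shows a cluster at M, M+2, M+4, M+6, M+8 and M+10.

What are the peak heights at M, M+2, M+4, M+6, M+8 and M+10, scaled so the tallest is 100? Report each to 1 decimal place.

Expanding (0.47810 + 0.52190)^5:
P(M) = 0.47810^5 = 0.024980
P(M+2) = 5 × 0.47810^4 × 0.52190^1 = 0.136343
P(M+4) = 10 × 0.47810^3 × 0.52190^2 = 0.297667
P(M+6) = 10 × 0.47810^2 × 0.52190^3 = 0.324937
P(M+8) = 5 × 0.47810^1 × 0.52190^4 = 0.177353
P(M+10) = 0.52190^5 = 0.038720
The M+6 peak is largest (0.324937); scaling to 100 gives 7.7 : 42.0 : 91.6 : 100.0 : 54.6 : 11.9.

7.7 : 42.0 : 91.6 : 100.0 : 54.6 : 11.9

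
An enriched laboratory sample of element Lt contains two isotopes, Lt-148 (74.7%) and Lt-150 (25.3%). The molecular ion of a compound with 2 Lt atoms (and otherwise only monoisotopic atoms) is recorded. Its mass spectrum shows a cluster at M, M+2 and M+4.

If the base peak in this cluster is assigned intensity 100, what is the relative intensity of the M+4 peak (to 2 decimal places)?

(0.747 + 0.253)^2 gives M 0.5580, M+2 0.3780, M+4 0.0640; the largest is M.
P(M) = C(2,0) × 0.747^2 × 0.253^0 = 1 × 0.558009 × 1.0000 = 0.558009 (base)
P(M+4) = C(2,2) × 0.747^0 × 0.253^2 = 1 × 1.0000 × 0.064009 = 0.064009
Relative intensity = 0.064009 / 0.558009 × 100 = 11.47

11.47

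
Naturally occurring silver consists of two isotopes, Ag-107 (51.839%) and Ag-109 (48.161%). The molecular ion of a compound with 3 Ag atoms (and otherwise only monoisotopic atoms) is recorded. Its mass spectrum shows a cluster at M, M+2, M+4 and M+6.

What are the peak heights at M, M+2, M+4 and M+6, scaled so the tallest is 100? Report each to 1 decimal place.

35.9 : 100.0 : 92.9 : 28.8

Expanding (0.51839 + 0.48161)^3:
P(M) = 0.51839^3 = 0.139306
P(M+2) = 3 × 0.51839^2 × 0.48161^1 = 0.388267
P(M+4) = 3 × 0.51839^1 × 0.48161^2 = 0.360719
P(M+6) = 0.48161^3 = 0.111709
The M+2 peak is largest (0.388267); scaling to 100 gives 35.9 : 100.0 : 92.9 : 28.8.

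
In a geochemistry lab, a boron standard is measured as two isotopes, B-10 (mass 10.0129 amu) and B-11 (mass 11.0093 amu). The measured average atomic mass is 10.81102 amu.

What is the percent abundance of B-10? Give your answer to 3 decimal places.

Let x be the fractional abundance of B-10; then B-11 has abundance 1 − x.
10.0129·x + 11.0093·(1 − x) = 10.81102
(10.0129 − 11.0093)·x = 10.81102 − 11.0093
x = -0.19828 / -0.9964 = 0.19900 → 19.900% B-10, 80.100% B-11.

19.900%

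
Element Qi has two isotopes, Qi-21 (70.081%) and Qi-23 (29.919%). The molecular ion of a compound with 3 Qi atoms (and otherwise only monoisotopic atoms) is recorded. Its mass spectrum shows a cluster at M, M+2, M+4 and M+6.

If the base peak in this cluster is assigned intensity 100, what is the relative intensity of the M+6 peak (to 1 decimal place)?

Term probabilities: M 0.3442, M+2 0.4408, M+4 0.1882, M+6 0.0268. Base peak = M+2.
P(M+2) = C(3,1) × 0.70081^2 × 0.29919^1 = 3 × 0.49113466 × 0.29919 = 0.440828 (base)
P(M+6) = C(3,3) × 0.70081^0 × 0.29919^3 = 1 × 1.0000 × 0.02678189 = 0.026782
Relative intensity = 0.026782 / 0.440828 × 100 = 6.1

6.1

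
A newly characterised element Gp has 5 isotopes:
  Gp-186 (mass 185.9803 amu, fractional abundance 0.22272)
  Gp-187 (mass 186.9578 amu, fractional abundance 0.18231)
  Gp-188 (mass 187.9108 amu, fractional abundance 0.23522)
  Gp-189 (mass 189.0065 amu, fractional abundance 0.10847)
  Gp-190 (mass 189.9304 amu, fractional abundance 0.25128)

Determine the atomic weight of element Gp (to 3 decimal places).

The abundance-weighted mean is 0.22272 × 185.9803 + 0.18231 × 186.9578 + 0.23522 × 187.9108 + 0.10847 × 189.0065 + 0.25128 × 189.9304
= 41.42153 + 34.08428 + 44.20038 + 20.50154 + 47.72571 = 187.93344 amu

187.933 amu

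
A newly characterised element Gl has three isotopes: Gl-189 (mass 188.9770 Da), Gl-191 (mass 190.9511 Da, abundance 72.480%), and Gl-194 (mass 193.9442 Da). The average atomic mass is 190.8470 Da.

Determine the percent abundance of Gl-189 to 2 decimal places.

18.68%

The remaining 27.520% is split between Gl-189 (fraction x) and Gl-194 (fraction 0.27520 − x).
Substituting: 188.9770x + 193.9442(0.27520 − x) = 52.44564272
(188.9770 − 193.9442)x = -0.92780112  ⇒  x = 0.18679, y = 0.08841
Gl-189: 18.68%, Gl-194: 8.84%.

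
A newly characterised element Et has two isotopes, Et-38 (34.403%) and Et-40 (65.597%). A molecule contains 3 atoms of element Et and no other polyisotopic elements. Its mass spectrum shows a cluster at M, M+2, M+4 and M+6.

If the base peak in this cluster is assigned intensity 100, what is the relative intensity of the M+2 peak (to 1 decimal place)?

Term probabilities: M 0.0407, M+2 0.2329, M+4 0.4441, M+6 0.2823. Base peak = M+4.
P(M+4) = C(3,2) × 0.34403^1 × 0.65597^2 = 3 × 0.34403 × 0.43029664 = 0.444105 (base)
P(M+2) = C(3,1) × 0.34403^2 × 0.65597^1 = 3 × 0.11835664 × 0.65597 = 0.232915
Relative intensity = 0.232915 / 0.444105 × 100 = 52.4

52.4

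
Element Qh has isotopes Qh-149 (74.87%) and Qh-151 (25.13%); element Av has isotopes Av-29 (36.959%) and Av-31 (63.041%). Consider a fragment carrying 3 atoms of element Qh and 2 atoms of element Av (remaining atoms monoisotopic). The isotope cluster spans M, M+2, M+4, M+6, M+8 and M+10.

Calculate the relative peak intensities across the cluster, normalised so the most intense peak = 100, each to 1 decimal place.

15.0 : 66.1 : 100.0 : 61.7 : 16.6 : 1.6

Element Qh pattern (n=3): 0.41968505 : 0.42259992 : 0.14184501 : 0.01587002
Element Av pattern (n=2): 0.13659677 : 0.46598646 : 0.39741677
Convolve the two distributions (both contribute in 2-u steps):
  M: 0.41968505×0.13659677 = 0.057328
  M+2: 0.41968505×0.46598646 + 0.42259992×0.13659677 = 0.253293
  M+4: 0.41968505×0.39741677 + 0.42259992×0.46598646 + 0.14184501×0.13659677 = 0.383091
  M+6: 0.42259992×0.39741677 + 0.14184501×0.46598646 + 0.01587002×0.13659677 = 0.236214
  M+8: 0.14184501×0.39741677 + 0.01587002×0.46598646 = 0.063767
  M+10: 0.01587002×0.39741677 = 0.006307
Scale to base peak (0.383091) = 100: 15.0 : 66.1 : 100.0 : 61.7 : 16.6 : 1.6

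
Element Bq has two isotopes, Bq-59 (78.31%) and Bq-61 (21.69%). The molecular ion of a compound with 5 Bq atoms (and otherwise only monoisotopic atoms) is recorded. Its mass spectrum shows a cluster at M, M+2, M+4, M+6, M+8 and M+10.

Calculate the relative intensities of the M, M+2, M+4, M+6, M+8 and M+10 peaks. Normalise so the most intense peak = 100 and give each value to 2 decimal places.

72.21 : 100.00 : 55.40 : 15.34 : 2.12 : 0.12

Each Bq atom is independently Bq-59 (p = 0.7831) or Bq-61 (q = 0.2169); the cluster is the binomial expansion (p + q)^5.
P(M) = 0.7831^5 = 0.294501
P(M+2) = 5 × 0.7831^4 × 0.2169^1 = 0.407848
P(M+4) = 10 × 0.7831^3 × 0.2169^2 = 0.225928
P(M+6) = 10 × 0.7831^2 × 0.2169^3 = 0.062577
P(M+8) = 5 × 0.7831^1 × 0.2169^4 = 0.008666
P(M+10) = 0.2169^5 = 0.000480
The M+2 peak is largest (0.407848); scaling to 100 gives 72.21 : 100.00 : 55.40 : 15.34 : 2.12 : 0.12.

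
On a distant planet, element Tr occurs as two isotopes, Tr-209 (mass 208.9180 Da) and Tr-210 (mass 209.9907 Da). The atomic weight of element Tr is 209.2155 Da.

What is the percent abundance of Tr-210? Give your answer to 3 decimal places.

27.734%

Let x be the fractional abundance of Tr-209; then Tr-210 has abundance 1 − x.
208.9180·x + 209.9907·(1 − x) = 209.2155
(208.9180 − 209.9907)·x = 209.2155 − 209.9907
x = -0.7752 / -1.0727 = 0.72266 → 72.266% Tr-209, 27.734% Tr-210.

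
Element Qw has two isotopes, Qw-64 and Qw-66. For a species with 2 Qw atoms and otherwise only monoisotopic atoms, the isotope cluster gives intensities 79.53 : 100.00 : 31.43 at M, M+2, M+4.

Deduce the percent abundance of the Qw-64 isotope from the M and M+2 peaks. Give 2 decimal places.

If p is the fraction of Qw that is Qw-64, then I(M+2)/I(M) = [C(2,1)·p^1·(1−p)] / p^2 = 2·(1−p)/p = 100.00/79.53 = 1.2574
(1−p)/p = 1.2574/2 = 0.6287  ⇒  p = 1/(1 + 0.6287) = 0.6140
Qw-64: 61.40%, Qw-66: 38.60%.

61.40%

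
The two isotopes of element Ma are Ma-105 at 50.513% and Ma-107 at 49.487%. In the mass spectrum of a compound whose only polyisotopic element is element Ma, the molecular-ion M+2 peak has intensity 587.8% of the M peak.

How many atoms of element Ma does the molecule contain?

With n Ma atoms, P(M+2)/P(M) = C(n,1)·p^(n−1)q / p^n = n·q/p = n · 0.49487/0.50513.
n = 5.878 × 0.50513/0.49487 = 6.00 ≈ 6

6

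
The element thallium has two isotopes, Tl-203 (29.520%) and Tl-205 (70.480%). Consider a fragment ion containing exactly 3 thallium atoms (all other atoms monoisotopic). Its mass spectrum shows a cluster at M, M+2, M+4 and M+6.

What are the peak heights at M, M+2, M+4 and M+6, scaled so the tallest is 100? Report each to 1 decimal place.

Each Tl atom is independently Tl-203 (p = 0.29520) or Tl-205 (q = 0.70480); the cluster is the binomial expansion (p + q)^3.
P(M) = 0.29520^3 = 0.025725
P(M+2) = 3 × 0.29520^2 × 0.70480^1 = 0.184255
P(M+4) = 3 × 0.29520^1 × 0.70480^2 = 0.439916
P(M+6) = 0.70480^3 = 0.350104
The M+4 peak is largest (0.439916); scaling to 100 gives 5.8 : 41.9 : 100.0 : 79.6.

5.8 : 41.9 : 100.0 : 79.6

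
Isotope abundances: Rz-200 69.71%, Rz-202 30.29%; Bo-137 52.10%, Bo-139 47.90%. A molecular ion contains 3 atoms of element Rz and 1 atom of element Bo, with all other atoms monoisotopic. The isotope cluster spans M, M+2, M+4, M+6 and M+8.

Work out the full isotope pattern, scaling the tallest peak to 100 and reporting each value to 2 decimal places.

44.99 : 100.00 : 79.39 : 27.12 : 3.39

Element Rz pattern (n=3): 0.33875464 : 0.44158132 : 0.19187345 : 0.02779059
Element Bo pattern (n=1): 0.5210 : 0.4790
Convolve the two distributions (both contribute in 2-u steps):
  M: 0.33875464×0.5210 = 0.176491
  M+2: 0.33875464×0.4790 + 0.44158132×0.5210 = 0.392327
  M+4: 0.44158132×0.4790 + 0.19187345×0.5210 = 0.311484
  M+6: 0.19187345×0.4790 + 0.02779059×0.5210 = 0.106386
  M+8: 0.02779059×0.4790 = 0.013312
Scale to base peak (0.392327) = 100: 44.99 : 100.00 : 79.39 : 27.12 : 3.39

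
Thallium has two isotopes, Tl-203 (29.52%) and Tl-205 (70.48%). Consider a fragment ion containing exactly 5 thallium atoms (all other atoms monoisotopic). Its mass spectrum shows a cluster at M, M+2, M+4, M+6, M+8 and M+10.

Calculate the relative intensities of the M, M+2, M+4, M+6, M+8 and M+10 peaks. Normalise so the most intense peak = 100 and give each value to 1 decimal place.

Each Tl atom is independently Tl-203 (p = 0.2952) or Tl-205 (q = 0.7048); the cluster is the binomial expansion (p + q)^5.
P(M) = 0.2952^5 = 0.002242
P(M+2) = 5 × 0.2952^4 × 0.7048^1 = 0.026761
P(M+4) = 10 × 0.2952^3 × 0.7048^2 = 0.127785
P(M+6) = 10 × 0.2952^2 × 0.7048^3 = 0.305092
P(M+8) = 5 × 0.2952^1 × 0.7048^4 = 0.364208
P(M+10) = 0.7048^5 = 0.173912
The M+8 peak is largest (0.364208); scaling to 100 gives 0.6 : 7.3 : 35.1 : 83.8 : 100.0 : 47.8.

0.6 : 7.3 : 35.1 : 83.8 : 100.0 : 47.8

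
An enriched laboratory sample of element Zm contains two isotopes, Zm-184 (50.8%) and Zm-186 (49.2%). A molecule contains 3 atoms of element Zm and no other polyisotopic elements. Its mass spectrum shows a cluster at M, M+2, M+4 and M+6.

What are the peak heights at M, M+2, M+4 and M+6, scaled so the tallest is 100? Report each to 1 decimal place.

34.4 : 100.0 : 96.9 : 31.3

Expanding (0.508 + 0.492)^3:
P(M) = 0.508^3 = 0.131097
P(M+2) = 3 × 0.508^2 × 0.492^1 = 0.380902
P(M+4) = 3 × 0.508^1 × 0.492^2 = 0.368906
P(M+6) = 0.492^3 = 0.119095
The M+2 peak is largest (0.380902); scaling to 100 gives 34.4 : 100.0 : 96.9 : 31.3.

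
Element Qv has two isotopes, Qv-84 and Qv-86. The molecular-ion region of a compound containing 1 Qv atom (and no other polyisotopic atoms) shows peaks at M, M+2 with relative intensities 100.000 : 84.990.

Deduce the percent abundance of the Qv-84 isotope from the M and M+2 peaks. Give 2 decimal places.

54.06%

Write p for the Qv-84 fraction. I(M+2)/I(M) = [C(1,1)·p^0·(1−p)] / p^1 = 1·(1−p)/p = 84.990/100.000 = 0.8499
(1−p)/p = 0.8499/1 = 0.8499  ⇒  p = 1/(1 + 0.8499) = 0.5406
Qv-84: 54.06%, Qv-86: 45.94%.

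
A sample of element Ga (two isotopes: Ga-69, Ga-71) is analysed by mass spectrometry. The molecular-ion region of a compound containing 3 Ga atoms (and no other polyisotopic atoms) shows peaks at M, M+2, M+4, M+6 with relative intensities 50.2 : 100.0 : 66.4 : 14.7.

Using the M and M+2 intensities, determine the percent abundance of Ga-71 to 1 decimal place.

39.9%

Let p = fractional abundance of Ga-69. I(M+2)/I(M) = [C(3,1)·p^2·(1−p)] / p^3 = 3·(1−p)/p = 100.0/50.2 = 1.9920
(1−p)/p = 1.9920/3 = 0.6640  ⇒  p = 1/(1 + 0.6640) = 0.6010
Ga-69: 60.1%, Ga-71: 39.9%.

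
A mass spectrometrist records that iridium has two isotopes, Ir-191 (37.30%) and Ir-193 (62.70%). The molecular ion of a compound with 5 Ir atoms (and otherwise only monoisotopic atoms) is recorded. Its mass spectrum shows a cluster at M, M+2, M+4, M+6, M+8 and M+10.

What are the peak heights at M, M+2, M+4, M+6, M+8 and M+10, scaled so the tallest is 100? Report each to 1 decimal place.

2.1 : 17.7 : 59.5 : 100.0 : 84.0 : 28.3

Each Ir atom is independently Ir-191 (p = 0.3730) or Ir-193 (q = 0.6270); the cluster is the binomial expansion (p + q)^5.
P(M) = 0.3730^5 = 0.007220
P(M+2) = 5 × 0.3730^4 × 0.6270^1 = 0.060684
P(M+4) = 10 × 0.3730^3 × 0.6270^2 = 0.204015
P(M+6) = 10 × 0.3730^2 × 0.6270^3 = 0.342942
P(M+8) = 5 × 0.3730^1 × 0.6270^4 = 0.288237
P(M+10) = 0.6270^5 = 0.096903
The M+6 peak is largest (0.342942); scaling to 100 gives 2.1 : 17.7 : 59.5 : 100.0 : 84.0 : 28.3.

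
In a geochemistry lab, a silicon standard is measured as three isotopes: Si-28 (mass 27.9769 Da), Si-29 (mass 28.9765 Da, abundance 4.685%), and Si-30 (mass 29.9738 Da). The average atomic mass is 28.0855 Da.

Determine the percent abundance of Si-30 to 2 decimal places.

The remaining 95.315% is split between Si-28 (fraction x) and Si-30 (fraction 0.95315 − x).
Substituting: 27.9769x + 29.9738(0.95315 − x) = 26.727950975
(27.9769 − 29.9738)x = -1.841576495  ⇒  x = 0.92222, y = 0.03093
Si-28: 92.22%, Si-30: 3.09%.

3.09%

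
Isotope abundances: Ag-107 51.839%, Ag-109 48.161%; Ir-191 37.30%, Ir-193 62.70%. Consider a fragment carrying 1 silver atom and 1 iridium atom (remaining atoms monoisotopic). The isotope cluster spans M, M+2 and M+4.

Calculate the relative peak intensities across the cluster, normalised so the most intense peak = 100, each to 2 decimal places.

38.31 : 100.00 : 59.83

Silver pattern (n=1): 0.51839 : 0.48161
Iridium pattern (n=1): 0.3730 : 0.6270
Convolve the two distributions (both contribute in 2-u steps):
  M: 0.51839×0.3730 = 0.193359
  M+2: 0.51839×0.6270 + 0.48161×0.3730 = 0.504671
  M+4: 0.48161×0.6270 = 0.301969
Scale to base peak (0.504671) = 100: 38.31 : 100.00 : 59.83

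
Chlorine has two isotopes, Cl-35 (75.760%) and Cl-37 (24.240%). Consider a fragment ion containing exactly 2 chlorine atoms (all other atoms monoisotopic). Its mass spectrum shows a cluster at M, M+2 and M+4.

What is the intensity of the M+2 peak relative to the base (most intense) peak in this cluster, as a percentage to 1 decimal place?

Binomial terms of (0.75760 + 0.24240)^2: M 0.5740, M+2 0.3673, M+4 0.0588 → M is the base peak.
P(M) = C(2,0) × 0.75760^2 × 0.24240^0 = 1 × 0.57395776 × 1.0000 = 0.573958 (base)
P(M+2) = C(2,1) × 0.75760^1 × 0.24240^1 = 2 × 0.7576 × 0.2424 = 0.367284
Relative intensity = 0.367284 / 0.573958 × 100 = 64.0

64.0%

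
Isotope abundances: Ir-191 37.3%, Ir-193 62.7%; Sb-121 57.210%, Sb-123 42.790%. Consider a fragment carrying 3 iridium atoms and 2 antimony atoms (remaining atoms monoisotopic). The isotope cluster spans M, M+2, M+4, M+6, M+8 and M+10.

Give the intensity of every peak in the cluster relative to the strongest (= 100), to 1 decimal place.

4.9 : 32.3 : 81.9 : 100.0 : 58.5 : 13.1

Iridium pattern (n=3): 0.05189512 : 0.26170165 : 0.43991135 : 0.24649188
Antimony pattern (n=2): 0.32729841 : 0.48960318 : 0.18309841
Convolve the two distributions (both contribute in 2-u steps):
  M: 0.05189512×0.32729841 = 0.016985
  M+2: 0.05189512×0.48960318 + 0.26170165×0.32729841 = 0.111063
  M+4: 0.05189512×0.18309841 + 0.26170165×0.48960318 + 0.43991135×0.32729841 = 0.281614
  M+6: 0.26170165×0.18309841 + 0.43991135×0.48960318 + 0.24649188×0.32729841 = 0.343976
  M+8: 0.43991135×0.18309841 + 0.24649188×0.48960318 = 0.201230
  M+10: 0.24649188×0.18309841 = 0.045132
Scale to base peak (0.343976) = 100: 4.9 : 32.3 : 81.9 : 100.0 : 58.5 : 13.1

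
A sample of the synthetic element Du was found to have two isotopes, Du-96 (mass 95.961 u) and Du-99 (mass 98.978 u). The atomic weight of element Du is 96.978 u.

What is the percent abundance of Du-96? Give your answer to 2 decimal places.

With x = fraction of Du-96 (so Du-99 is 1 − x):
95.961·x + 98.978·(1 − x) = 96.978
(95.961 − 98.978)·x = 96.978 − 98.978
x = -2.000 / -3.017 = 0.66291 → 66.29% Du-96, 33.71% Du-99.

66.29%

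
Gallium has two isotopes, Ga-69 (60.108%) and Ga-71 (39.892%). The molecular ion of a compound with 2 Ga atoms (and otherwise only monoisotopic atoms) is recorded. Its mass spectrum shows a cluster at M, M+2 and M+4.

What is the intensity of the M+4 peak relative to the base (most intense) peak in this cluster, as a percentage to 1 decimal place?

33.2%

Term probabilities: M 0.3613, M+2 0.4796, M+4 0.1591. Base peak = M+2.
P(M+2) = C(2,1) × 0.60108^1 × 0.39892^1 = 2 × 0.60108 × 0.39892 = 0.479566 (base)
P(M+4) = C(2,2) × 0.60108^0 × 0.39892^2 = 1 × 1.0000 × 0.15913717 = 0.159137
Relative intensity = 0.159137 / 0.479566 × 100 = 33.2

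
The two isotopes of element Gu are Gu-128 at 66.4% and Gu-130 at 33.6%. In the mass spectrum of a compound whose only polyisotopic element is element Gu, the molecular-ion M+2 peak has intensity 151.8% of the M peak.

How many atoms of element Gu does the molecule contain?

For n independent Gu atoms, I(M+2)/I(M) = n · (abundance Gu-130) / (abundance Gu-128) = n · 0.336/0.664.
n = 1.518 × 0.664/0.336 = 3.00 ≈ 3

3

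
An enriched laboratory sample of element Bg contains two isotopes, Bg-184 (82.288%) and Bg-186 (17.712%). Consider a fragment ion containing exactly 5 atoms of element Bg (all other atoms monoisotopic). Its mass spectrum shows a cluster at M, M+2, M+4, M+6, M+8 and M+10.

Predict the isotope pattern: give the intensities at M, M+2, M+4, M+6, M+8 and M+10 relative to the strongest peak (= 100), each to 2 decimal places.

Expanding (0.82288 + 0.17712)^5:
P(M) = 0.82288^5 = 0.377296
P(M+2) = 5 × 0.82288^4 × 0.17712^1 = 0.406054
P(M+4) = 10 × 0.82288^3 × 0.17712^2 = 0.174801
P(M+6) = 10 × 0.82288^2 × 0.17712^3 = 0.037625
P(M+8) = 5 × 0.82288^1 × 0.17712^4 = 0.004049
P(M+10) = 0.17712^5 = 0.000174
The M+2 peak is largest (0.406054); scaling to 100 gives 92.92 : 100.00 : 43.05 : 9.27 : 1.00 : 0.04.

92.92 : 100.00 : 43.05 : 9.27 : 1.00 : 0.04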